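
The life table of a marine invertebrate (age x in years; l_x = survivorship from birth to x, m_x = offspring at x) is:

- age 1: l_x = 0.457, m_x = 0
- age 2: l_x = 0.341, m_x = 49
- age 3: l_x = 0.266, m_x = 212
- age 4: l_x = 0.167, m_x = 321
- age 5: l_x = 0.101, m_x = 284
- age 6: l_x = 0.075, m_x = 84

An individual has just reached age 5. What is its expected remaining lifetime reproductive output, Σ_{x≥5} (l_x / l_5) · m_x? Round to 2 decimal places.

l_5 = 0.101. Conditional survival from age 5 to x is l_x / l_5.
  x=5: (0.101/0.101) × 284 = 284.0000
  x=6: (0.075/0.101) × 84 = 62.3762
Sum = 284.0000 + 62.3762 = 346.3762

346.38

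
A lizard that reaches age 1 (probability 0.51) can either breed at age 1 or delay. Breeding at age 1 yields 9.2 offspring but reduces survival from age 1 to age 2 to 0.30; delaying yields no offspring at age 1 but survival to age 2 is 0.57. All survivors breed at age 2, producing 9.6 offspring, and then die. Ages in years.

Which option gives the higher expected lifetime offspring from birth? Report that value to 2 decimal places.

breed at age 1: R₀ = 0.51 × (9.2 + 0.30 × 9.6) = 0.51 × 12.0800 = 6.1608
delay to age 2: R₀ = 0.51 × (0.57 × 9.6) = 0.51 × 5.4720 = 2.7907
Higher: breed at age 1 (6.1608).

6.16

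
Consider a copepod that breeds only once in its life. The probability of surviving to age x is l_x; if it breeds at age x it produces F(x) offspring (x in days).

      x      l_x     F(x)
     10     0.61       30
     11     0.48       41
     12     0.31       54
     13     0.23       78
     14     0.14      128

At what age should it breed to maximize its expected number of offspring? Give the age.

11

Expected offspring if breeding at age x = l_x × F(x):
  age 10: 0.61 × 30 = 18.300
  age 11: 0.48 × 41 = 19.680
  age 12: 0.31 × 54 = 16.740
  age 13: 0.23 × 78 = 17.940
  age 14: 0.14 × 128 = 17.920
Maximum at age 11 (19.680).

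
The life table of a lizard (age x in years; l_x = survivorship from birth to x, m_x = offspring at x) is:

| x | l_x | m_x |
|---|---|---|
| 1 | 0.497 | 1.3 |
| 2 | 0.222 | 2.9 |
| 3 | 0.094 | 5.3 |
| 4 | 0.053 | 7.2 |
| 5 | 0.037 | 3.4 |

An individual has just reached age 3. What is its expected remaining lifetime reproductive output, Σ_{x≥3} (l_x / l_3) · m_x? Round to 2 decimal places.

10.70

l_3 = 0.094. Conditional survival from age 3 to x is l_x / l_3.
  x=3: (0.094/0.094) × 5.3 = 5.3000
  x=4: (0.053/0.094) × 7.2 = 4.0596
  x=5: (0.037/0.094) × 3.4 = 1.3383
Sum = 5.3000 + 4.0596 + 1.3383 = 10.6979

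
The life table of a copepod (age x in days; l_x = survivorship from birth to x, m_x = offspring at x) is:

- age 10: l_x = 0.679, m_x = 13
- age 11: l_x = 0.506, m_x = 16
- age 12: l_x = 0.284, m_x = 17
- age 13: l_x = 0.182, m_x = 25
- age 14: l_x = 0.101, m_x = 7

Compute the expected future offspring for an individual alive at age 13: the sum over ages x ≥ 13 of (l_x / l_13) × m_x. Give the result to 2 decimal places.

28.88

l_13 = 0.182. Conditional survival from age 13 to x is l_x / l_13.
  x=13: (0.182/0.182) × 25 = 25.0000
  x=14: (0.101/0.182) × 7 = 3.8846
Sum = 25.0000 + 3.8846 = 28.8846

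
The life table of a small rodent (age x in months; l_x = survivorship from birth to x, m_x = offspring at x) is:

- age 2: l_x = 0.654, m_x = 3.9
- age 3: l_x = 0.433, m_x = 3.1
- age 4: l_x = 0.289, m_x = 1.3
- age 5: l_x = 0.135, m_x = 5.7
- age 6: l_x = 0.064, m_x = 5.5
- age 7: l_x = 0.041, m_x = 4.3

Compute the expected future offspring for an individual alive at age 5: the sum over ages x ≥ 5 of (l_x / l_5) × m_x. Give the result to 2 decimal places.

9.61

l_5 = 0.135. Conditional survival from age 5 to x is l_x / l_5.
  x=5: (0.135/0.135) × 5.7 = 5.7000
  x=6: (0.064/0.135) × 5.5 = 2.6074
  x=7: (0.041/0.135) × 4.3 = 1.3059
Sum = 5.7000 + 2.6074 + 1.3059 = 9.6133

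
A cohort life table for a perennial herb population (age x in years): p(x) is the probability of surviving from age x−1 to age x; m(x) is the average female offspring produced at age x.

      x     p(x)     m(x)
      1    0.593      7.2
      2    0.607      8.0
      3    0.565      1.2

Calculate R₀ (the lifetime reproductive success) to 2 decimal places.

7.39

Survivorship from birth: l_x = p_1·p_2·…·p_x.
  l_1 = 0.59300
  l_2 = 0.35995
  l_3 = 0.20337
R₀ = Σ l_x m(x):
  age 1: 0.59300 × 7.2 = 4.2696
  age 2: 0.35995 × 8.0 = 2.8796
  age 3: 0.20337 × 1.2 = 0.2440
R₀ = 4.2696 + 2.8796 + 0.2440 = 7.3932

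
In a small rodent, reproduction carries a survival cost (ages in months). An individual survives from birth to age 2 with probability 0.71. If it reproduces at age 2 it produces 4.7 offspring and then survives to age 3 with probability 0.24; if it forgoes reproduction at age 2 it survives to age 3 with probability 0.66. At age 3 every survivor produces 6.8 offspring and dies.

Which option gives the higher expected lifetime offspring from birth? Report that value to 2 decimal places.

4.50

breed at age 2: R₀ = 0.71 × (4.7 + 0.24 × 6.8) = 0.71 × 6.3320 = 4.4957
delay to age 3: R₀ = 0.71 × (0.66 × 6.8) = 0.71 × 4.4880 = 3.1865
Higher: breed at age 2 (4.4957).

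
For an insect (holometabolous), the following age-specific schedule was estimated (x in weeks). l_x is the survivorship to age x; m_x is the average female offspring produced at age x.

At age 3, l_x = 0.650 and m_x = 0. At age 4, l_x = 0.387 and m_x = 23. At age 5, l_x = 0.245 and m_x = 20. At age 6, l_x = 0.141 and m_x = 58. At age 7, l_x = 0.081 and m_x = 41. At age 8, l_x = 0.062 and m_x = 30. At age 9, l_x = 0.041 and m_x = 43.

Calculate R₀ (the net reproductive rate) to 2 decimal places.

R₀ = Σ l_x m_x:
  age 3: 0.650 × 0 = 0.0000
  age 4: 0.387 × 23 = 8.9010
  age 5: 0.245 × 20 = 4.9000
  age 6: 0.141 × 58 = 8.1780
  age 7: 0.081 × 41 = 3.3210
  age 8: 0.062 × 30 = 1.8600
  age 9: 0.041 × 43 = 1.7630
R₀ = 0.0000 + 8.9010 + 4.9000 + 8.1780 + 3.3210 + 1.8600 + 1.7630 = 28.9230

28.92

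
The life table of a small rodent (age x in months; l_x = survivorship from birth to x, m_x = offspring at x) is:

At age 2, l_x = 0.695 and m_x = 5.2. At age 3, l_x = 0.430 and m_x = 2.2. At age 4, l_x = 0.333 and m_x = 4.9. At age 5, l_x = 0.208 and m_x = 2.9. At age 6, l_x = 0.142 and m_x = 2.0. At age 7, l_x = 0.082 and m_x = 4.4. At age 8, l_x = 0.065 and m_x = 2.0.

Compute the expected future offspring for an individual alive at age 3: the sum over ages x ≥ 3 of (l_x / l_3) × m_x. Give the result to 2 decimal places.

l_3 = 0.430. Conditional survival from age 3 to x is l_x / l_3.
  x=3: (0.430/0.430) × 2.2 = 2.2000
  x=4: (0.333/0.430) × 4.9 = 3.7947
  x=5: (0.208/0.430) × 2.9 = 1.4028
  x=6: (0.142/0.430) × 2.0 = 0.6605
  x=7: (0.082/0.430) × 4.4 = 0.8391
  x=8: (0.065/0.430) × 2.0 = 0.3023
Sum = 2.2000 + 3.7947 + 1.4028 + 0.6605 + 0.8391 + 0.3023 = 9.1993

9.20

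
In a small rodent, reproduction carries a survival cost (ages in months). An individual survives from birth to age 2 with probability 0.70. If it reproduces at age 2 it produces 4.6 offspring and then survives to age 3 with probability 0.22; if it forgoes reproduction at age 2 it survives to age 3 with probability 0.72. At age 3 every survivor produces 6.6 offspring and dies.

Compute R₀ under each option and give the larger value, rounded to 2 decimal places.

breed at age 2: R₀ = 0.70 × (4.6 + 0.22 × 6.6) = 0.70 × 6.0520 = 4.2364
delay to age 3: R₀ = 0.70 × (0.72 × 6.6) = 0.70 × 4.7520 = 3.3264
Higher: breed at age 2 (4.2364).

4.24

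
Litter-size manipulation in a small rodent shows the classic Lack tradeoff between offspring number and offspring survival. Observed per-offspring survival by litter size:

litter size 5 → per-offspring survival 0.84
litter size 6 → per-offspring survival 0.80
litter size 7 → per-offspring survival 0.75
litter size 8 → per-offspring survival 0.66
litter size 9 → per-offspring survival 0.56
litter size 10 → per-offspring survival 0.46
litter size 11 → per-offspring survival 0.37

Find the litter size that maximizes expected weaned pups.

8

Expected weaned pups = c × s(c):
  c=5: 5 × 0.84 = 4.200
  c=6: 6 × 0.80 = 4.800
  c=7: 7 × 0.75 = 5.250
  c=8: 8 × 0.66 = 5.280
  c=9: 9 × 0.56 = 5.040
  c=10: 10 × 0.46 = 4.600
  c=11: 11 × 0.37 = 4.070
Maximum at c = 8 (5.280 weaned pups).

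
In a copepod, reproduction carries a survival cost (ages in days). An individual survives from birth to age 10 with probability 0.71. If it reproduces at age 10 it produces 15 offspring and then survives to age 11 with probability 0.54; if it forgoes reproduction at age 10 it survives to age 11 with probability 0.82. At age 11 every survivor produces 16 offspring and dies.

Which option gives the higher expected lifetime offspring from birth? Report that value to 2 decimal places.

breed at age 10: R₀ = 0.71 × (15 + 0.54 × 16) = 0.71 × 23.6400 = 16.7844
delay to age 11: R₀ = 0.71 × (0.82 × 16) = 0.71 × 13.1200 = 9.3152
Higher: breed at age 10 (16.7844).

16.78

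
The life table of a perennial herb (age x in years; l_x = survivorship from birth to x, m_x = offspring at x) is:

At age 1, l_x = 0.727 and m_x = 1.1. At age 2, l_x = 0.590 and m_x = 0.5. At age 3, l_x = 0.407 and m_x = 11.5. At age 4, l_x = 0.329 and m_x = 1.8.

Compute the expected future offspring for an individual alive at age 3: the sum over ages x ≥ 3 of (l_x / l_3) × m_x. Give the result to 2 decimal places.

12.96

l_3 = 0.407. Conditional survival from age 3 to x is l_x / l_3.
  x=3: (0.407/0.407) × 11.5 = 11.5000
  x=4: (0.329/0.407) × 1.8 = 1.4550
Sum = 11.5000 + 1.4550 = 12.9550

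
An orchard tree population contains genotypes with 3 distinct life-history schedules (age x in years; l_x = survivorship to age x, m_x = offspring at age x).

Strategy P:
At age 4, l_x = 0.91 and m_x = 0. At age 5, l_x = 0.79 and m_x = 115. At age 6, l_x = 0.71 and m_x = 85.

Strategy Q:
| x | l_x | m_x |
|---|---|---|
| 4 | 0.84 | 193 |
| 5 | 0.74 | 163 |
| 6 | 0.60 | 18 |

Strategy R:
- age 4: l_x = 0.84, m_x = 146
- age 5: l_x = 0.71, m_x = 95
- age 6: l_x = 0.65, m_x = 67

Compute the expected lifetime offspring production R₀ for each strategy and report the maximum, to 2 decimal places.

Strategy P: R₀ = 0.91×0 + 0.79×115 + 0.71×85 = 151.2000
Strategy Q: R₀ = 0.84×193 + 0.74×163 + 0.60×18 = 293.5400
Strategy R: R₀ = 0.84×146 + 0.71×95 + 0.65×67 = 233.6400
Highest R₀: strategy Q with 293.5400.

293.54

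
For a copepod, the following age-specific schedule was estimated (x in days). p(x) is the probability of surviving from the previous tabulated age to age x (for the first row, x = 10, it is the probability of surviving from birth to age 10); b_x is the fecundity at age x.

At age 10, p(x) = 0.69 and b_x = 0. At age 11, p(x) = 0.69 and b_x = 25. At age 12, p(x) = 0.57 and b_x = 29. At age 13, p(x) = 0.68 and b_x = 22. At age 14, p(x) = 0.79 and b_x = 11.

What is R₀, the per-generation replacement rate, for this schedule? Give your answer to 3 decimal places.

Survivorship from birth: l_x = p_10·p_11·…·p_x.
  l_10 = 0.69000
  l_11 = 0.47610
  l_12 = 0.27138
  l_13 = 0.18454
  l_14 = 0.14578
R₀ = Σ l_x b_x:
  age 10: 0.69000 × 0 = 0.0000
  age 11: 0.47610 × 25 = 11.9025
  age 12: 0.27138 × 29 = 7.8700
  age 13: 0.18454 × 22 = 4.0599
  age 14: 0.14578 × 11 = 1.6036
R₀ = 0.0000 + 11.9025 + 7.8700 + 4.0599 + 1.6036 = 25.4360

25.436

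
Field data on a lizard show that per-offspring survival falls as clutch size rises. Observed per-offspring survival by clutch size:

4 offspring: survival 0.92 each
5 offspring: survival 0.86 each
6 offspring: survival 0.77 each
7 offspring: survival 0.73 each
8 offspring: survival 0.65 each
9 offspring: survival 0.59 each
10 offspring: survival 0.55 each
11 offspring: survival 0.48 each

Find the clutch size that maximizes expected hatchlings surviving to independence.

10

Expected hatchlings surviving to independence = c × s(c):
  c=4: 4 × 0.92 = 3.680
  c=5: 5 × 0.86 = 4.300
  c=6: 6 × 0.77 = 4.620
  c=7: 7 × 0.73 = 5.110
  c=8: 8 × 0.65 = 5.200
  c=9: 9 × 0.59 = 5.310
  c=10: 10 × 0.55 = 5.500
  c=11: 11 × 0.48 = 5.280
Maximum at c = 10 (5.500 hatchlings surviving to independence).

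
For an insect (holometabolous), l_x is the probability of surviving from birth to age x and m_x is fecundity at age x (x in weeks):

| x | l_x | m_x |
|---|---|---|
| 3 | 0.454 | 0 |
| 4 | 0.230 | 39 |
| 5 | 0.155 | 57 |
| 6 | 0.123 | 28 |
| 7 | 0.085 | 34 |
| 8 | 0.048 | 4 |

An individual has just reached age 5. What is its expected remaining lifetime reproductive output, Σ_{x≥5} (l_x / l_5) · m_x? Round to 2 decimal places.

l_5 = 0.155. Conditional survival from age 5 to x is l_x / l_5.
  x=5: (0.155/0.155) × 57 = 57.0000
  x=6: (0.123/0.155) × 28 = 22.2194
  x=7: (0.085/0.155) × 34 = 18.6452
  x=8: (0.048/0.155) × 4 = 1.2387
Sum = 57.0000 + 22.2194 + 18.6452 + 1.2387 = 99.1032

99.10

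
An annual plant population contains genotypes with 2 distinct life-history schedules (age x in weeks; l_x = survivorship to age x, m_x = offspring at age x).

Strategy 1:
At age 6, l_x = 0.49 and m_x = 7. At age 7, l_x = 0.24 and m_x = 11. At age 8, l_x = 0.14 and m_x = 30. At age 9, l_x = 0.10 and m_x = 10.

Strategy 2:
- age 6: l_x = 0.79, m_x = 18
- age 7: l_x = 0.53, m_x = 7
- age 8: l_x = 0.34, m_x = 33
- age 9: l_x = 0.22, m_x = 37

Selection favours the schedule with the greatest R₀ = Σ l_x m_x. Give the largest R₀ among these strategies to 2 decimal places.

Strategy 1: R₀ = 0.49×7 + 0.24×11 + 0.14×30 + 0.10×10 = 11.2700
Strategy 2: R₀ = 0.79×18 + 0.53×7 + 0.34×33 + 0.22×37 = 37.2900
Highest R₀: strategy 2 with 37.2900.

37.29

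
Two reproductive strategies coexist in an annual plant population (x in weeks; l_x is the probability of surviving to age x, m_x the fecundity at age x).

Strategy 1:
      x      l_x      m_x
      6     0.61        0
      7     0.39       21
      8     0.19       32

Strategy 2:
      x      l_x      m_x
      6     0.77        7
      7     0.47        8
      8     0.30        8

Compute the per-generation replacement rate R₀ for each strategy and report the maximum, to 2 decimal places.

Strategy 1: R₀ = 0.61×0 + 0.39×21 + 0.19×32 = 14.2700
Strategy 2: R₀ = 0.77×7 + 0.47×8 + 0.30×8 = 11.5500
Highest R₀: strategy 1 with 14.2700.

14.27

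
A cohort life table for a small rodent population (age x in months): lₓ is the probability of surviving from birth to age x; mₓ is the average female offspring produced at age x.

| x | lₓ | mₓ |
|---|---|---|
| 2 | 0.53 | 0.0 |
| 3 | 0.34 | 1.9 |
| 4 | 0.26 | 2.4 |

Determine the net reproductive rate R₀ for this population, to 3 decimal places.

1.270

R₀ = Σ lₓ mₓ:
  age 2: 0.53 × 0.0 = 0.0000
  age 3: 0.34 × 1.9 = 0.6460
  age 4: 0.26 × 2.4 = 0.6240
R₀ = 0.0000 + 0.6460 + 0.6240 = 1.2700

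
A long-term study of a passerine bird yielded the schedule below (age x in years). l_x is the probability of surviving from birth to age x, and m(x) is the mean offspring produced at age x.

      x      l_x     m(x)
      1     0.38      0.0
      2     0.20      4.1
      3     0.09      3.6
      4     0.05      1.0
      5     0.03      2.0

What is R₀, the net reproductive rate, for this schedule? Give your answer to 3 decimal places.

R₀ = Σ l_x m(x):
  age 1: 0.38 × 0.0 = 0.0000
  age 2: 0.20 × 4.1 = 0.8200
  age 3: 0.09 × 3.6 = 0.3240
  age 4: 0.05 × 1.0 = 0.0500
  age 5: 0.03 × 2.0 = 0.0600
R₀ = 0.0000 + 0.8200 + 0.3240 + 0.0500 + 0.0600 = 1.2540

1.254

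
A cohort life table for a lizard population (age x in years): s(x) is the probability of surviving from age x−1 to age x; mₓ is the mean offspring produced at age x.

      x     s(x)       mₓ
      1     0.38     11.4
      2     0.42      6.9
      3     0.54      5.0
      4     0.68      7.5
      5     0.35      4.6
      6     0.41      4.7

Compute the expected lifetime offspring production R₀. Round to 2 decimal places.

Survivorship from birth: l_x = s_1·s_2·…·s_x.
  l_1 = 0.38000
  l_2 = 0.15960
  l_3 = 0.08618
  l_4 = 0.05861
  l_5 = 0.02051
  l_6 = 0.00841
R₀ = Σ l_x mₓ:
  age 1: 0.38000 × 11.4 = 4.3320
  age 2: 0.15960 × 6.9 = 1.1012
  age 3: 0.08618 × 5.0 = 0.4309
  age 4: 0.05861 × 7.5 = 0.4396
  age 5: 0.02051 × 4.6 = 0.0943
  age 6: 0.00841 × 4.7 = 0.0395
R₀ = 4.3320 + 1.1012 + 0.4309 + 0.4396 + 0.0943 + 0.0395 = 6.4376

6.44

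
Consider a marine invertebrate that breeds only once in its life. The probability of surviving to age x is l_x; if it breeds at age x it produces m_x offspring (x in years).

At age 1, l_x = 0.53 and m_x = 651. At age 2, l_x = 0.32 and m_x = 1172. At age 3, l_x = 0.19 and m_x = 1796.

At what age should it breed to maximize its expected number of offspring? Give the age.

Expected offspring if breeding at age x = l_x × m_x:
  age 1: 0.53 × 651 = 345.030
  age 2: 0.32 × 1172 = 375.040
  age 3: 0.19 × 1796 = 341.240
Maximum at age 2 (375.040).

2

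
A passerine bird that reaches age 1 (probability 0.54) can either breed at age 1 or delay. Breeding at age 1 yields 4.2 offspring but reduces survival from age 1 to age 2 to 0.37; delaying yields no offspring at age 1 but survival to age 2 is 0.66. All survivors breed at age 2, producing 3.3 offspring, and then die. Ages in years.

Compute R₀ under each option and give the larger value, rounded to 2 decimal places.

breed at age 1: R₀ = 0.54 × (4.2 + 0.37 × 3.3) = 0.54 × 5.4210 = 2.9273
delay to age 2: R₀ = 0.54 × (0.66 × 3.3) = 0.54 × 2.1780 = 1.1761
Higher: breed at age 1 (2.9273).

2.93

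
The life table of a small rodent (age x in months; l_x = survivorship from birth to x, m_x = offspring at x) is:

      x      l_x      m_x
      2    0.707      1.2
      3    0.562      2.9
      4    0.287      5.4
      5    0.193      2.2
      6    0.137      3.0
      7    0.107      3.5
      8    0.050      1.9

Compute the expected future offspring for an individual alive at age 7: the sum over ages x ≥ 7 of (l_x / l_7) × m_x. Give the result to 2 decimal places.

4.39

l_7 = 0.107. Conditional survival from age 7 to x is l_x / l_7.
  x=7: (0.107/0.107) × 3.5 = 3.5000
  x=8: (0.050/0.107) × 1.9 = 0.8879
Sum = 3.5000 + 0.8879 = 4.3879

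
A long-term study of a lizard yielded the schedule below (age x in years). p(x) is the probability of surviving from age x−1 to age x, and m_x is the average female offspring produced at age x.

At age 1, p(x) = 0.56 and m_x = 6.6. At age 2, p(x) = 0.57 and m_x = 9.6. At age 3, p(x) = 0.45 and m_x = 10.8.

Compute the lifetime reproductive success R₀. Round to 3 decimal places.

8.312

Survivorship from birth: l_x = p_1·p_2·…·p_x.
  l_1 = 0.56000
  l_2 = 0.31920
  l_3 = 0.14364
R₀ = Σ l_x m_x:
  age 1: 0.56000 × 6.6 = 3.6960
  age 2: 0.31920 × 9.6 = 3.0643
  age 3: 0.14364 × 10.8 = 1.5513
R₀ = 3.6960 + 3.0643 + 1.5513 = 8.3116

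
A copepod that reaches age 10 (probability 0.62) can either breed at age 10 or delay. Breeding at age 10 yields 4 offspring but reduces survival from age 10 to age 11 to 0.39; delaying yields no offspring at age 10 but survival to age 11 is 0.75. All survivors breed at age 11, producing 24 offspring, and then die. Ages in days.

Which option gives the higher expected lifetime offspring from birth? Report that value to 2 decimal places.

11.16

breed at age 10: R₀ = 0.62 × (4 + 0.39 × 24) = 0.62 × 13.3600 = 8.2832
delay to age 11: R₀ = 0.62 × (0.75 × 24) = 0.62 × 18.0000 = 11.1600
Higher: delay to age 11 (11.1600).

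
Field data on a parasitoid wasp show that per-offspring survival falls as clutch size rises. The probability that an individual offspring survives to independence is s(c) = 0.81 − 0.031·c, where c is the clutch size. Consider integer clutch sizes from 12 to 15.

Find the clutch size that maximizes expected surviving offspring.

Expected surviving offspring = c × s(c):
  c=12: 12 × 0.438 = 5.256
  c=13: 13 × 0.407 = 5.291
  c=14: 14 × 0.376 = 5.264
  c=15: 15 × 0.345 = 5.175
Maximum at c = 13 (5.291 surviving offspring).

13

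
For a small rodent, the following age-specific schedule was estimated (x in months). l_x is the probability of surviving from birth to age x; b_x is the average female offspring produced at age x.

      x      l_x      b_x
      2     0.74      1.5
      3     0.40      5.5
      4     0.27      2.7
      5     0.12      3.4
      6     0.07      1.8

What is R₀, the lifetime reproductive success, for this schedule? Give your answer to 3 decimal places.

R₀ = Σ l_x b_x:
  age 2: 0.74 × 1.5 = 1.1100
  age 3: 0.40 × 5.5 = 2.2000
  age 4: 0.27 × 2.7 = 0.7290
  age 5: 0.12 × 3.4 = 0.4080
  age 6: 0.07 × 1.8 = 0.1260
R₀ = 1.1100 + 2.2000 + 0.7290 + 0.4080 + 0.1260 = 4.5730

4.573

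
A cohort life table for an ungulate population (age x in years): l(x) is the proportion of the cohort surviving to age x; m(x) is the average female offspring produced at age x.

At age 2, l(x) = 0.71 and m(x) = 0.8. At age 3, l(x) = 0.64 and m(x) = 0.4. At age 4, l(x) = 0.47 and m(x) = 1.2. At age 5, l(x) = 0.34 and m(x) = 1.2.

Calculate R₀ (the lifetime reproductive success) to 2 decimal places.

1.80

R₀ = Σ l(x) m(x):
  age 2: 0.71 × 0.8 = 0.5680
  age 3: 0.64 × 0.4 = 0.2560
  age 4: 0.47 × 1.2 = 0.5640
  age 5: 0.34 × 1.2 = 0.4080
R₀ = 0.5680 + 0.2560 + 0.5640 + 0.4080 = 1.7960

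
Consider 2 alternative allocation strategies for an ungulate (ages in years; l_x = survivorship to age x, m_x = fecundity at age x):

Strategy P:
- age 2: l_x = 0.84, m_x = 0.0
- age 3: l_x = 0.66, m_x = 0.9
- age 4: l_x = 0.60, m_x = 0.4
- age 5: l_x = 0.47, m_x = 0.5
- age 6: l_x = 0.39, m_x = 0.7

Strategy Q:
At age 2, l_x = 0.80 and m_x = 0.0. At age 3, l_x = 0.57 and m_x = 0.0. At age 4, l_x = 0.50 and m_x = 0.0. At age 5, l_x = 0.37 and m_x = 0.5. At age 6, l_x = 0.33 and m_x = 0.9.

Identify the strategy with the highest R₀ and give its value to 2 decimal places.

1.34

Strategy P: R₀ = 0.84×0.0 + 0.66×0.9 + 0.60×0.4 + 0.47×0.5 + 0.39×0.7 = 1.3420
Strategy Q: R₀ = 0.80×0.0 + 0.57×0.0 + 0.50×0.0 + 0.37×0.5 + 0.33×0.9 = 0.4820
Highest R₀: strategy P with 1.3420.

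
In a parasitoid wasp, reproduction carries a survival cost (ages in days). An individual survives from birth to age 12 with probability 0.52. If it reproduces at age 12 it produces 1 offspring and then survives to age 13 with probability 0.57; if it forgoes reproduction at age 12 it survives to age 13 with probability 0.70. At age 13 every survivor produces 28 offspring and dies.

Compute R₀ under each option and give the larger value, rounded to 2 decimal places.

10.19

breed at age 12: R₀ = 0.52 × (1 + 0.57 × 28) = 0.52 × 16.9600 = 8.8192
delay to age 13: R₀ = 0.52 × (0.70 × 28) = 0.52 × 19.6000 = 10.1920
Higher: delay to age 13 (10.1920).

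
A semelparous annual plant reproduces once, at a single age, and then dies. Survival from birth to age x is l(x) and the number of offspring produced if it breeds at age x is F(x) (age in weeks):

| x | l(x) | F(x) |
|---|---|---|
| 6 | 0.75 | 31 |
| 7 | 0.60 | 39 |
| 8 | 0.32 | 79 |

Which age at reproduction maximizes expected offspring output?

8

Expected offspring if breeding at age x = l(x) × F(x):
  age 6: 0.75 × 31 = 23.250
  age 7: 0.60 × 39 = 23.400
  age 8: 0.32 × 79 = 25.280
Maximum at age 8 (25.280).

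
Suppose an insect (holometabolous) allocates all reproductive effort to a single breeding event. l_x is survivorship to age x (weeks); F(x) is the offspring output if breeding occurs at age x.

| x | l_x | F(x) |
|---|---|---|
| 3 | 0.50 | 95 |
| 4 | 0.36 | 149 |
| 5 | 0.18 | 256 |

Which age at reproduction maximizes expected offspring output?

4

Expected offspring if breeding at age x = l_x × F(x):
  age 3: 0.50 × 95 = 47.500
  age 4: 0.36 × 149 = 53.640
  age 5: 0.18 × 256 = 46.080
Maximum at age 4 (53.640).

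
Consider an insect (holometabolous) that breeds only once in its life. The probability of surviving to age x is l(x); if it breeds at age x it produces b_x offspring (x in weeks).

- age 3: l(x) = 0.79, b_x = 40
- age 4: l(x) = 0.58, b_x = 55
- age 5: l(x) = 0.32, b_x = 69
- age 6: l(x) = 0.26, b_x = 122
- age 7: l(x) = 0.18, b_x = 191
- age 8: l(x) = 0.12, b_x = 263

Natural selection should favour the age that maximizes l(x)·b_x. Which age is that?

7

Expected offspring if breeding at age x = l(x) × b_x:
  age 3: 0.79 × 40 = 31.600
  age 4: 0.58 × 55 = 31.900
  age 5: 0.32 × 69 = 22.080
  age 6: 0.26 × 122 = 31.720
  age 7: 0.18 × 191 = 34.380
  age 8: 0.12 × 263 = 31.560
Maximum at age 7 (34.380).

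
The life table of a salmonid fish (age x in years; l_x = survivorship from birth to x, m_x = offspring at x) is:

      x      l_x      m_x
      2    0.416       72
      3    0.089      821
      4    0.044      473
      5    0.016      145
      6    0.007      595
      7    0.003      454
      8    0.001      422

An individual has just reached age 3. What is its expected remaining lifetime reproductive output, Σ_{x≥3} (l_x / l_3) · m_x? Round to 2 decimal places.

l_3 = 0.089. Conditional survival from age 3 to x is l_x / l_3.
  x=3: (0.089/0.089) × 821 = 821.0000
  x=4: (0.044/0.089) × 473 = 233.8427
  x=5: (0.016/0.089) × 145 = 26.0674
  x=6: (0.007/0.089) × 595 = 46.7978
  x=7: (0.003/0.089) × 454 = 15.3034
  x=8: (0.001/0.089) × 422 = 4.7416
Sum = 821.0000 + 233.8427 + 26.0674 + 46.7978 + 15.3034 + 4.7416 = 1147.7528

1147.75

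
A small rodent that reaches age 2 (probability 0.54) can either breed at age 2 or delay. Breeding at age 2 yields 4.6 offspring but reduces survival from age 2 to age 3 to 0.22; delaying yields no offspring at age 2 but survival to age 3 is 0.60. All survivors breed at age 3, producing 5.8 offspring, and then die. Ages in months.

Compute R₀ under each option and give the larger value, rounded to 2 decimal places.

3.17

breed at age 2: R₀ = 0.54 × (4.6 + 0.22 × 5.8) = 0.54 × 5.8760 = 3.1730
delay to age 3: R₀ = 0.54 × (0.60 × 5.8) = 0.54 × 3.4800 = 1.8792
Higher: breed at age 2 (3.1730).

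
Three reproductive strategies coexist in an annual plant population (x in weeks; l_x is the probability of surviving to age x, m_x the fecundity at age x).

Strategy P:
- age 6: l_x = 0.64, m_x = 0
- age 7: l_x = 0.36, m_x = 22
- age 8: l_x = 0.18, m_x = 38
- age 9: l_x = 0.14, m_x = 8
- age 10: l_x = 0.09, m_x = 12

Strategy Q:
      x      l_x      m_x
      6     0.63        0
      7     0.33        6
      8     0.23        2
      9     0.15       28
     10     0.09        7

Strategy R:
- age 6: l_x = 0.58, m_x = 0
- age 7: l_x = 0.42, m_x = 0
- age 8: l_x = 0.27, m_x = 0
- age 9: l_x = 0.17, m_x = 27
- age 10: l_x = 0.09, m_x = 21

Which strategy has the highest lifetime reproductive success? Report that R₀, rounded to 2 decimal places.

16.96

Strategy P: R₀ = 0.64×0 + 0.36×22 + 0.18×38 + 0.14×8 + 0.09×12 = 16.9600
Strategy Q: R₀ = 0.63×0 + 0.33×6 + 0.23×2 + 0.15×28 + 0.09×7 = 7.2700
Strategy R: R₀ = 0.58×0 + 0.42×0 + 0.27×0 + 0.17×27 + 0.09×21 = 6.4800
Highest R₀: strategy P with 16.9600.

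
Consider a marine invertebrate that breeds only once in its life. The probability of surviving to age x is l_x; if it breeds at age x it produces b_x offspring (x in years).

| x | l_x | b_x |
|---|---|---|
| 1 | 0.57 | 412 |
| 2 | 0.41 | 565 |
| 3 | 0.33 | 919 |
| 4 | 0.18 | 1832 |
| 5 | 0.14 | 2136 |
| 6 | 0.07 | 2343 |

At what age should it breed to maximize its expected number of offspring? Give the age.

Expected offspring if breeding at age x = l_x × b_x:
  age 1: 0.57 × 412 = 234.840
  age 2: 0.41 × 565 = 231.650
  age 3: 0.33 × 919 = 303.270
  age 4: 0.18 × 1832 = 329.760
  age 5: 0.14 × 2136 = 299.040
  age 6: 0.07 × 2343 = 164.010
Maximum at age 4 (329.760).

4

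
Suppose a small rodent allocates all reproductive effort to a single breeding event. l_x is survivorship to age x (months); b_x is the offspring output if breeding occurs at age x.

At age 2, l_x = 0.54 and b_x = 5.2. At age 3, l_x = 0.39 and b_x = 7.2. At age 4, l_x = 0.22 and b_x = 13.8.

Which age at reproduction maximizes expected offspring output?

4

Expected offspring if breeding at age x = l_x × b_x:
  age 2: 0.54 × 5.2 = 2.808
  age 3: 0.39 × 7.2 = 2.808
  age 4: 0.22 × 13.8 = 3.036
Maximum at age 4 (3.036).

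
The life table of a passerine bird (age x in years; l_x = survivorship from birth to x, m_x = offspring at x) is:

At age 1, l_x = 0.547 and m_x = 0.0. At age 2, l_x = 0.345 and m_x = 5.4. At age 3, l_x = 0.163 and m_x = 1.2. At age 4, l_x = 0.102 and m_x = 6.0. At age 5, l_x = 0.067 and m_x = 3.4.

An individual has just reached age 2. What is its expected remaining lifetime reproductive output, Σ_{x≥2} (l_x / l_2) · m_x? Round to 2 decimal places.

l_2 = 0.345. Conditional survival from age 2 to x is l_x / l_2.
  x=2: (0.345/0.345) × 5.4 = 5.4000
  x=3: (0.163/0.345) × 1.2 = 0.5670
  x=4: (0.102/0.345) × 6.0 = 1.7739
  x=5: (0.067/0.345) × 3.4 = 0.6603
Sum = 5.4000 + 0.5670 + 1.7739 + 0.6603 = 8.4012

8.40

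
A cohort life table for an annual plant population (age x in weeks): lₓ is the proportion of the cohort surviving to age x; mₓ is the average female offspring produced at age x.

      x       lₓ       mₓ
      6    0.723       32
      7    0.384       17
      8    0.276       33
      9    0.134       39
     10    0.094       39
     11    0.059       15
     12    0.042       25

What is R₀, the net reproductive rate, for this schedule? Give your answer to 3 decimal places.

49.599

R₀ = Σ lₓ mₓ:
  age 6: 0.723 × 32 = 23.1360
  age 7: 0.384 × 17 = 6.5280
  age 8: 0.276 × 33 = 9.1080
  age 9: 0.134 × 39 = 5.2260
  age 10: 0.094 × 39 = 3.6660
  age 11: 0.059 × 15 = 0.8850
  age 12: 0.042 × 25 = 1.0500
R₀ = 23.1360 + 6.5280 + 9.1080 + 5.2260 + 3.6660 + 0.8850 + 1.0500 = 49.5990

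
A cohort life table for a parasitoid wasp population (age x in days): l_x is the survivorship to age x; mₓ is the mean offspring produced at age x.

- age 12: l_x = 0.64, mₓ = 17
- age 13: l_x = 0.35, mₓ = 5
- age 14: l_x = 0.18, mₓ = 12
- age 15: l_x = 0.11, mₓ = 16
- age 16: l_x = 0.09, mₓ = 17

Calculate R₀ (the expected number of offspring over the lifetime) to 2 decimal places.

R₀ = Σ l_x mₓ:
  age 12: 0.64 × 17 = 10.8800
  age 13: 0.35 × 5 = 1.7500
  age 14: 0.18 × 12 = 2.1600
  age 15: 0.11 × 16 = 1.7600
  age 16: 0.09 × 17 = 1.5300
R₀ = 10.8800 + 1.7500 + 2.1600 + 1.7600 + 1.5300 = 18.0800

18.08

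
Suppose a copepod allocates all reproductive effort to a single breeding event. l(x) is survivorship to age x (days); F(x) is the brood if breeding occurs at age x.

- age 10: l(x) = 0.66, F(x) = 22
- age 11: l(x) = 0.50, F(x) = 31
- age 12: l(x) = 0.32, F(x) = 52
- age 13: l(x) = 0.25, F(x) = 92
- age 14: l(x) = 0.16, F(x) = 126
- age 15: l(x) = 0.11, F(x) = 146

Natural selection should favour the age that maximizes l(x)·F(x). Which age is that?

Expected offspring if breeding at age x = l(x) × F(x):
  age 10: 0.66 × 22 = 14.520
  age 11: 0.50 × 31 = 15.500
  age 12: 0.32 × 52 = 16.640
  age 13: 0.25 × 92 = 23.000
  age 14: 0.16 × 126 = 20.160
  age 15: 0.11 × 146 = 16.060
Maximum at age 13 (23.000).

13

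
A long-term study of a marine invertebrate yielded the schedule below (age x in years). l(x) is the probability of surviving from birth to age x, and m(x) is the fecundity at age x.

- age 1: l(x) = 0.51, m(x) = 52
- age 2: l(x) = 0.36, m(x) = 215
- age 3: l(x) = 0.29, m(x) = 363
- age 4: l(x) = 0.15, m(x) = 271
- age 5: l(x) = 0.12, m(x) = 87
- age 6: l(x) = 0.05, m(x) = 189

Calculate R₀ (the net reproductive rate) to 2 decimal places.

R₀ = Σ l(x) m(x):
  age 1: 0.51 × 52 = 26.5200
  age 2: 0.36 × 215 = 77.4000
  age 3: 0.29 × 363 = 105.2700
  age 4: 0.15 × 271 = 40.6500
  age 5: 0.12 × 87 = 10.4400
  age 6: 0.05 × 189 = 9.4500
R₀ = 26.5200 + 77.4000 + 105.2700 + 40.6500 + 10.4400 + 9.4500 = 269.7300

269.73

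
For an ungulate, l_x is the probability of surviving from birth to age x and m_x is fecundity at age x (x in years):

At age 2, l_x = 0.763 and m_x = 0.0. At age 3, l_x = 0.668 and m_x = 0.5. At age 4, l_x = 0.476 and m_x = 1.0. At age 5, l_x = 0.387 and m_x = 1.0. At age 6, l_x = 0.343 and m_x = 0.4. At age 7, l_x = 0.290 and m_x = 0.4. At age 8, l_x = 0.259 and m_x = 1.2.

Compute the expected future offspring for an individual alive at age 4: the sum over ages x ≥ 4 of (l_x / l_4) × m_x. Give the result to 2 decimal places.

l_4 = 0.476. Conditional survival from age 4 to x is l_x / l_4.
  x=4: (0.476/0.476) × 1.0 = 1.0000
  x=5: (0.387/0.476) × 1.0 = 0.8130
  x=6: (0.343/0.476) × 0.4 = 0.2882
  x=7: (0.290/0.476) × 0.4 = 0.2437
  x=8: (0.259/0.476) × 1.2 = 0.6529
Sum = 1.0000 + 0.8130 + 0.2882 + 0.2437 + 0.6529 = 2.9979

3.00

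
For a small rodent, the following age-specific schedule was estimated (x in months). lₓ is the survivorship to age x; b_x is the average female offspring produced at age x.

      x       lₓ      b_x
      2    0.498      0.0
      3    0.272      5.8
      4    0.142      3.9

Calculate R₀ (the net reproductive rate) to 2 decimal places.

R₀ = Σ lₓ b_x:
  age 2: 0.498 × 0.0 = 0.0000
  age 3: 0.272 × 5.8 = 1.5776
  age 4: 0.142 × 3.9 = 0.5538
R₀ = 0.0000 + 1.5776 + 0.5538 = 2.1314

2.13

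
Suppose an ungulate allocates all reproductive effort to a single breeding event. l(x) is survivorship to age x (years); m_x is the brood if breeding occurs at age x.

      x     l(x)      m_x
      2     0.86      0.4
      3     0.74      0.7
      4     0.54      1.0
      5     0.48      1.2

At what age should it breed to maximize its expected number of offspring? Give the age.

5

Expected offspring if breeding at age x = l(x) × m_x:
  age 2: 0.86 × 0.4 = 0.344
  age 3: 0.74 × 0.7 = 0.518
  age 4: 0.54 × 1.0 = 0.540
  age 5: 0.48 × 1.2 = 0.576
Maximum at age 5 (0.576).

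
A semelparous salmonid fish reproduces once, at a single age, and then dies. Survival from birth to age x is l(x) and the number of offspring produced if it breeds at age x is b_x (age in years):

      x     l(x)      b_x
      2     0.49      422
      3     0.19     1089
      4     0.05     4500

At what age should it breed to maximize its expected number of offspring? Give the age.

Expected offspring if breeding at age x = l(x) × b_x:
  age 2: 0.49 × 422 = 206.780
  age 3: 0.19 × 1089 = 206.910
  age 4: 0.05 × 4500 = 225.000
Maximum at age 4 (225.000).

4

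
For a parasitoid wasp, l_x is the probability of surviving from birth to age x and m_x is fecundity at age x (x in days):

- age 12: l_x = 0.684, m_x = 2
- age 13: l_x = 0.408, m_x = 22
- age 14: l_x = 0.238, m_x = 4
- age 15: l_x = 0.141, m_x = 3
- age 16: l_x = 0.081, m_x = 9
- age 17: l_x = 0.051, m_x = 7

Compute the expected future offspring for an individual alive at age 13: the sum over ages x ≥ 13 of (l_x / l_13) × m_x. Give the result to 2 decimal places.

l_13 = 0.408. Conditional survival from age 13 to x is l_x / l_13.
  x=13: (0.408/0.408) × 22 = 22.0000
  x=14: (0.238/0.408) × 4 = 2.3333
  x=15: (0.141/0.408) × 3 = 1.0368
  x=16: (0.081/0.408) × 9 = 1.7868
  x=17: (0.051/0.408) × 7 = 0.8750
Sum = 22.0000 + 2.3333 + 1.0368 + 1.7868 + 0.8750 = 28.0319

28.03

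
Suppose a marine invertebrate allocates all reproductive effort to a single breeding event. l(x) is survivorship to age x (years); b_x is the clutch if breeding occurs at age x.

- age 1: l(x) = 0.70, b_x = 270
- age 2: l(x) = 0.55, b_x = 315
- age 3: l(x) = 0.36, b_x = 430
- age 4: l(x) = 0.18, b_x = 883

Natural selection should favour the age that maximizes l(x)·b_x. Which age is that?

Expected offspring if breeding at age x = l(x) × b_x:
  age 1: 0.70 × 270 = 189.000
  age 2: 0.55 × 315 = 173.250
  age 3: 0.36 × 430 = 154.800
  age 4: 0.18 × 883 = 158.940
Maximum at age 1 (189.000).

1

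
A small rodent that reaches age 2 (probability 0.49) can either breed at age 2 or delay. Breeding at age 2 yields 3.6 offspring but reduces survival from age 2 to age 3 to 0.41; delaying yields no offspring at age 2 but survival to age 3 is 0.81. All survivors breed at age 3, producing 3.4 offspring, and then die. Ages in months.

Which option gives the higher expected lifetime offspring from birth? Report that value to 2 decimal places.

breed at age 2: R₀ = 0.49 × (3.6 + 0.41 × 3.4) = 0.49 × 4.9940 = 2.4471
delay to age 3: R₀ = 0.49 × (0.81 × 3.4) = 0.49 × 2.7540 = 1.3495
Higher: breed at age 2 (2.4471).

2.45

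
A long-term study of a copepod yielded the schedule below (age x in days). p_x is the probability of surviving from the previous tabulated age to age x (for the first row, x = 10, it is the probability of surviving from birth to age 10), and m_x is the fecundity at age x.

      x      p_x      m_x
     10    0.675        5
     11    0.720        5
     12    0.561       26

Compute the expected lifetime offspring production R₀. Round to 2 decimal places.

12.89

Survivorship from birth: l_x = p_10·p_11·…·p_x.
  l_10 = 0.67500
  l_11 = 0.48600
  l_12 = 0.27265
R₀ = Σ l_x m_x:
  age 10: 0.67500 × 5 = 3.3750
  age 11: 0.48600 × 5 = 2.4300
  age 12: 0.27265 × 26 = 7.0889
R₀ = 3.3750 + 2.4300 + 7.0889 = 12.8939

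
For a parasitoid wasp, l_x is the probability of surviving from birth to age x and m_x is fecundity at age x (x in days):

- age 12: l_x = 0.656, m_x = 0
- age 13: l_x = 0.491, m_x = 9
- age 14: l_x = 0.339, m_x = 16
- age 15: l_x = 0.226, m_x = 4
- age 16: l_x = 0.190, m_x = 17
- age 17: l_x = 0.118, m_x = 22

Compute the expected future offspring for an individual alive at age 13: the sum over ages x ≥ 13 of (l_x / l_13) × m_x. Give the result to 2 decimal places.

33.75

l_13 = 0.491. Conditional survival from age 13 to x is l_x / l_13.
  x=13: (0.491/0.491) × 9 = 9.0000
  x=14: (0.339/0.491) × 16 = 11.0468
  x=15: (0.226/0.491) × 4 = 1.8411
  x=16: (0.190/0.491) × 17 = 6.5784
  x=17: (0.118/0.491) × 22 = 5.2872
Sum = 9.0000 + 11.0468 + 1.8411 + 6.5784 + 5.2872 = 33.7536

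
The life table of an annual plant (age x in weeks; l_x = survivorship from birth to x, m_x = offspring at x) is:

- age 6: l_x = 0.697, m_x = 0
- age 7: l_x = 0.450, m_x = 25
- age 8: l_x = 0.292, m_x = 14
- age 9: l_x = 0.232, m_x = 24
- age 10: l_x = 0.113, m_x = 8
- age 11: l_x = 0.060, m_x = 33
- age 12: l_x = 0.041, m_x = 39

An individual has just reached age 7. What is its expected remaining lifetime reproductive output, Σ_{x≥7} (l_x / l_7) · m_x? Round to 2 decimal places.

56.42

l_7 = 0.450. Conditional survival from age 7 to x is l_x / l_7.
  x=7: (0.450/0.450) × 25 = 25.0000
  x=8: (0.292/0.450) × 14 = 9.0844
  x=9: (0.232/0.450) × 24 = 12.3733
  x=10: (0.113/0.450) × 8 = 2.0089
  x=11: (0.060/0.450) × 33 = 4.4000
  x=12: (0.041/0.450) × 39 = 3.5533
Sum = 25.0000 + 9.0844 + 12.3733 + 2.0089 + 4.4000 + 3.5533 = 56.4200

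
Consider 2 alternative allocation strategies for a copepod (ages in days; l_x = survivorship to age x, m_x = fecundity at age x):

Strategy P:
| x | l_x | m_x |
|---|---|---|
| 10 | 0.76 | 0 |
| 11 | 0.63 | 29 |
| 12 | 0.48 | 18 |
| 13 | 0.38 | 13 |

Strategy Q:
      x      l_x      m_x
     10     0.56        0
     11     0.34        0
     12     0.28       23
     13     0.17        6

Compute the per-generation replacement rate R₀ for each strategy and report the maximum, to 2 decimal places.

31.85

Strategy P: R₀ = 0.76×0 + 0.63×29 + 0.48×18 + 0.38×13 = 31.8500
Strategy Q: R₀ = 0.56×0 + 0.34×0 + 0.28×23 + 0.17×6 = 7.4600
Highest R₀: strategy P with 31.8500.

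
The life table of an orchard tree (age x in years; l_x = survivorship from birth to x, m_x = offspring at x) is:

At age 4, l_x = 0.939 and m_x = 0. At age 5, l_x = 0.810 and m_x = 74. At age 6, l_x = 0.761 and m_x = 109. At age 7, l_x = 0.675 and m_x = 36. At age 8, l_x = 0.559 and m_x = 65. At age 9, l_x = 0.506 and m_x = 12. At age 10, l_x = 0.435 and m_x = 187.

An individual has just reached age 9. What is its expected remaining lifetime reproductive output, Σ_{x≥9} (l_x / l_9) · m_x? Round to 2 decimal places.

l_9 = 0.506. Conditional survival from age 9 to x is l_x / l_9.
  x=9: (0.506/0.506) × 12 = 12.0000
  x=10: (0.435/0.506) × 187 = 160.7609
Sum = 12.0000 + 160.7609 = 172.7609

172.76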